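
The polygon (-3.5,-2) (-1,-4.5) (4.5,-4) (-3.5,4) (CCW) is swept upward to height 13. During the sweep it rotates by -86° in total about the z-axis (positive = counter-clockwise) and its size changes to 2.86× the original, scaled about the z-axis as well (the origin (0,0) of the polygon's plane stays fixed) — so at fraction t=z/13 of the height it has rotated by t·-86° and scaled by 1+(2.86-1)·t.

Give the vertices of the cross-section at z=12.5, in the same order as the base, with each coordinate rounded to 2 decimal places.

Cross-section at z=12.5: (-6.77,8.97) (-12.80,1.17) (-9.47,-13.86) (9.82,11.10)

t = z/height = 12.5/13 = 0.961538
s = 1 + (scale-1)·z/height = 1 + (2.86-1)·12.5/13 = 2.788462
θ = twist·z/height = -86°·12.5/13 = -82.6923° = -1.443253 rad
cos θ = 0.127198, sin θ = -0.991877 (intermediates below are computed at full precision and shown rounded to 5 d.p.)
v1: (-3.5,-2) → rotate → (-2.42895,3.21718) → ×s → (-6.77303,8.97097) → (-6.77,8.97)
v2: (-1,-4.5) → rotate → (-4.59065,0.41949) → ×s → (-12.80084,1.16972) → (-12.80,1.17)
v3: (4.5,-4) → rotate → (-3.39512,-4.97224) → ×s → (-9.46716,-13.86490) → (-9.47,-13.86)
v4: (-3.5,4) → rotate → (3.52232,3.98036) → ×s → (9.82185,11.09909) → (9.82,11.10)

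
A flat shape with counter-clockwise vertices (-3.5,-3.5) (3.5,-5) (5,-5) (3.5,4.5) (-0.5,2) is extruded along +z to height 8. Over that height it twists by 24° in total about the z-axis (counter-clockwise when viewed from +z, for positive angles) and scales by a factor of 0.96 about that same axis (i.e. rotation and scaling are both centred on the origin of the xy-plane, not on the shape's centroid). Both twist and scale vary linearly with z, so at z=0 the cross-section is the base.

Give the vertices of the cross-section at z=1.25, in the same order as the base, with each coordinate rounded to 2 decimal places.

Cross-section at z=1.25: (-3.24,-3.70) (3.80,-4.73) (5.28,-4.63) (3.18,4.69) (-0.63,1.95)

t = z/height = 1.25/8 = 0.15625
s = 1 + (scale-1)·z/height = 1 + (0.96-1)·1.25/8 = 0.993750
θ = twist·z/height = 24°·1.25/8 = 3.7500° = 0.065450 rad
cos θ = 0.997859, sin θ = 0.065403 (intermediates below are computed at full precision and shown rounded to 5 d.p.)
v1: (-3.5,-3.5) → rotate → (-3.26360,-3.72142) → ×s → (-3.24320,-3.69816) → (-3.24,-3.70)
v2: (3.5,-5) → rotate → (3.81952,-4.76038) → ×s → (3.79565,-4.73063) → (3.80,-4.73)
v3: (5,-5) → rotate → (5.31631,-4.66228) → ×s → (5.28308,-4.63314) → (5.28,-4.63)
v4: (3.5,4.5) → rotate → (3.19819,4.71928) → ×s → (3.17820,4.68978) → (3.18,4.69)
v5: (-0.5,2) → rotate → (-0.62974,1.96302) → ×s → (-0.62580,1.95075) → (-0.63,1.95)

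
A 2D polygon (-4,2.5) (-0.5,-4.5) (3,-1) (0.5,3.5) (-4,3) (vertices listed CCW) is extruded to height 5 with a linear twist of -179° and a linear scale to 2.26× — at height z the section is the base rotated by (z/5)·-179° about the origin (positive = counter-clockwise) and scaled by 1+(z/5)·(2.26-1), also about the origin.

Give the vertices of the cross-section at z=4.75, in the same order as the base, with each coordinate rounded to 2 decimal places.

t = z/height = 4.75/5 = 0.95
s = 1 + (scale-1)·z/height = 1 + (2.26-1)·4.75/5 = 2.197000
θ = twist·z/height = -179°·4.75/5 = -170.0500° = -2.967932 rad
cos θ = -0.984959, sin θ = -0.172789 (intermediates below are computed at full precision and shown rounded to 5 d.p.)
v1: (-4,2.5) → rotate → (4.37181,-1.77124) → ×s → (9.60486,-3.89142) → (9.60,-3.89)
v2: (-0.5,-4.5) → rotate → (-0.28507,4.51871) → ×s → (-0.62630,9.92760) → (-0.63,9.93)
v3: (3,-1) → rotate → (-3.12767,0.46659) → ×s → (-6.87148,1.02510) → (-6.87,1.03)
v4: (0.5,3.5) → rotate → (0.11228,-3.53375) → ×s → (0.24668,-7.76365) → (0.25,-7.76)
v5: (-4,3) → rotate → (4.45820,-2.26372) → ×s → (9.79467,-4.97340) → (9.79,-4.97)

Cross-section at z=4.75: (9.60,-3.89) (-0.63,9.93) (-6.87,1.03) (0.25,-7.76) (9.79,-4.97)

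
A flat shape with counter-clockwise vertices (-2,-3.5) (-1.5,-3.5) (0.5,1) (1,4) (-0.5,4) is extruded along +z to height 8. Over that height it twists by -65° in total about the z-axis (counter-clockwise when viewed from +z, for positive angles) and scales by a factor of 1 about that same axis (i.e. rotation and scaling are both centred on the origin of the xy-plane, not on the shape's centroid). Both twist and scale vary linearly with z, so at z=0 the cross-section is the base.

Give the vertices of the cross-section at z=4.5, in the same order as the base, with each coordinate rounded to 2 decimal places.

t = z/height = 4.5/8 = 0.5625
s = 1 + (scale-1)·z/height = 1 + (1-1)·4.5/8 = 1.000000
θ = twist·z/height = -65°·4.5/8 = -36.5625° = -0.638136 rad
cos θ = 0.803208, sin θ = -0.595699 (intermediates below are computed at full precision and shown rounded to 5 d.p.)
v1: (-2,-3.5) → rotate → (-3.69136,-1.61983) → ×s → (-3.69136,-1.61983) → (-3.69,-1.62)
v2: (-1.5,-3.5) → rotate → (-3.28976,-1.91768) → ×s → (-3.28976,-1.91768) → (-3.29,-1.92)
v3: (0.5,1) → rotate → (0.99730,0.50536) → ×s → (0.99730,0.50536) → (1.00,0.51)
v4: (1,4) → rotate → (3.18600,2.61713) → ×s → (3.18600,2.61713) → (3.19,2.62)
v5: (-0.5,4) → rotate → (1.98119,3.51068) → ×s → (1.98119,3.51068) → (1.98,3.51)

Cross-section at z=4.5: (-3.69,-1.62) (-3.29,-1.92) (1.00,0.51) (3.19,2.62) (1.98,3.51)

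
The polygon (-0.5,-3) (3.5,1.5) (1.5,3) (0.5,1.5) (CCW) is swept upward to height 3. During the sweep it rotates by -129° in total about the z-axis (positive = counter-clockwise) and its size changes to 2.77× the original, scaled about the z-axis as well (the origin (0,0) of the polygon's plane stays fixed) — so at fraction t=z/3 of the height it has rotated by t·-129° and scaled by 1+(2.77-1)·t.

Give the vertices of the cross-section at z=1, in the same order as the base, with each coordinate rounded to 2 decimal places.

Cross-section at z=1: (-3.83,-2.95) (5.70,-2.05) (5.00,1.86) (2.21,1.20)

t = z/height = 1/3 = 0.333333
s = 1 + (scale-1)·z/height = 1 + (2.77-1)·1/3 = 1.590000
θ = twist·z/height = -129°·1/3 = -43.0000° = -0.750492 rad
cos θ = 0.731354, sin θ = -0.681998 (intermediates below are computed at full precision and shown rounded to 5 d.p.)
v1: (-0.5,-3) → rotate → (-2.41167,-1.85306) → ×s → (-3.83456,-2.94637) → (-3.83,-2.95)
v2: (3.5,1.5) → rotate → (3.58274,-1.28996) → ×s → (5.69655,-2.05104) → (5.70,-2.05)
v3: (1.5,3) → rotate → (3.14303,1.17106) → ×s → (4.99741,1.86199) → (5.00,1.86)
v4: (0.5,1.5) → rotate → (1.38867,0.75603) → ×s → (2.20799,1.20209) → (2.21,1.20)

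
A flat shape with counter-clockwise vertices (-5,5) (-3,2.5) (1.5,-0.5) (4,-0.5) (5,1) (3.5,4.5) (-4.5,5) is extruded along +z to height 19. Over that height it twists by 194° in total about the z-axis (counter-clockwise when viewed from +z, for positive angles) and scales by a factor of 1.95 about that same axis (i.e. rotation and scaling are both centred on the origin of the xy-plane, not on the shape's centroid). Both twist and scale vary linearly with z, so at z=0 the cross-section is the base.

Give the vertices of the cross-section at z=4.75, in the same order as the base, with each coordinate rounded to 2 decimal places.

Cross-section at z=4.75: (-8.73,-0.53) (-4.78,-0.73) (1.69,0.98) (3.74,3.30) (3.17,5.45) (-1.30,6.93) (-8.32,-0.07)

t = z/height = 4.75/19 = 0.25
s = 1 + (scale-1)·z/height = 1 + (1.95-1)·4.75/19 = 1.237500
θ = twist·z/height = 194°·4.75/19 = 48.5000° = 0.846485 rad
cos θ = 0.662620, sin θ = 0.748956 (intermediates below are computed at full precision and shown rounded to 5 d.p.)
v1: (-5,5) → rotate → (-7.05788,-0.43168) → ×s → (-8.73413,-0.53420) → (-8.73,-0.53)
v2: (-3,2.5) → rotate → (-3.86025,-0.59032) → ×s → (-4.77706,-0.73052) → (-4.78,-0.73)
v3: (1.5,-0.5) → rotate → (1.36841,0.79212) → ×s → (1.69340,0.98025) → (1.69,0.98)
v4: (4,-0.5) → rotate → (3.02496,2.66451) → ×s → (3.74339,3.29733) → (3.74,3.30)
v5: (5,1) → rotate → (2.56414,4.40740) → ×s → (3.17313,5.45416) → (3.17,5.45)
v6: (3.5,4.5) → rotate → (-1.05113,5.60314) → ×s → (-1.30077,6.93388) → (-1.30,6.93)
v7: (-4.5,5) → rotate → (-6.72657,-0.05720) → ×s → (-8.32413,-0.07079) → (-8.32,-0.07)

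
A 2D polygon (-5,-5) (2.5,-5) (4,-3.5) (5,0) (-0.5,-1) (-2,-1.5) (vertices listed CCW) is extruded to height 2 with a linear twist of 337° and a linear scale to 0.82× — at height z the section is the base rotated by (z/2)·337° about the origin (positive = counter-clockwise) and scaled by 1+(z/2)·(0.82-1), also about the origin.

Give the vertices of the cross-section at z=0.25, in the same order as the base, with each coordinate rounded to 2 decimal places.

t = z/height = 0.25/2 = 0.125
s = 1 + (scale-1)·z/height = 1 + (0.82-1)·0.25/2 = 0.977500
θ = twist·z/height = 337°·0.25/2 = 42.1250° = 0.735220 rad
cos θ = 0.741683, sin θ = 0.670750 (intermediates below are computed at full precision and shown rounded to 5 d.p.)
v1: (-5,-5) → rotate → (-0.35466,-7.06217) → ×s → (-0.34668,-6.90327) → (-0.35,-6.90)
v2: (2.5,-5) → rotate → (5.20796,-2.03154) → ×s → (5.09078,-1.98583) → (5.09,-1.99)
v3: (4,-3.5) → rotate → (5.31436,0.08711) → ×s → (5.19479,0.08515) → (5.19,0.09)
v4: (5,0) → rotate → (3.70842,3.35375) → ×s → (3.62498,3.27829) → (3.62,3.28)
v5: (-0.5,-1) → rotate → (0.29991,-1.07706) → ×s → (0.29316,-1.05282) → (0.29,-1.05)
v6: (-2,-1.5) → rotate → (-0.47724,-2.45403) → ×s → (-0.46650,-2.39881) → (-0.47,-2.40)

Cross-section at z=0.25: (-0.35,-6.90) (5.09,-1.99) (5.19,0.09) (3.62,3.28) (0.29,-1.05) (-0.47,-2.40)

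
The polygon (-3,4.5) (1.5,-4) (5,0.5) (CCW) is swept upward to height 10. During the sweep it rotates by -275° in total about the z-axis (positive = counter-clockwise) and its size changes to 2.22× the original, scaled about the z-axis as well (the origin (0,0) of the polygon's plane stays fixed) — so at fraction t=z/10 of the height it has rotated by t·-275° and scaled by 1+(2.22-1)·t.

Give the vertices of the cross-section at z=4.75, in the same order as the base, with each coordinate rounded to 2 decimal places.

t = z/height = 4.75/10 = 0.475
s = 1 + (scale-1)·z/height = 1 + (2.22-1)·4.75/10 = 1.579500
θ = twist·z/height = -275°·4.75/10 = -130.6250° = -2.279836 rad
cos θ = -0.651105, sin θ = -0.758987 (intermediates below are computed at full precision and shown rounded to 5 d.p.)
v1: (-3,4.5) → rotate → (5.36876,-0.65301) → ×s → (8.47996,-1.03143) → (8.48,-1.03)
v2: (1.5,-4) → rotate → (-4.01261,1.46594) → ×s → (-6.33791,2.31545) → (-6.34,2.32)
v3: (5,0.5) → rotate → (-2.87603,-4.12049) → ×s → (-4.54270,-6.50831) → (-4.54,-6.51)

Cross-section at z=4.75: (8.48,-1.03) (-6.34,2.32) (-4.54,-6.51)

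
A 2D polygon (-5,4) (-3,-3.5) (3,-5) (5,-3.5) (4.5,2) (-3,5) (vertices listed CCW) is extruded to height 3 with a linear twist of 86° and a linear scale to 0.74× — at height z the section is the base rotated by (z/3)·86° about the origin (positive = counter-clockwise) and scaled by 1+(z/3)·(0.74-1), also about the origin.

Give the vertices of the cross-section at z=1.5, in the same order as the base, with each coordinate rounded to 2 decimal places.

Cross-section at z=1.5: (-5.55,-0.42) (0.17,-4.01) (4.88,-1.40) (5.26,0.74) (1.68,3.94) (-4.88,1.40)

t = z/height = 1.5/3 = 0.5
s = 1 + (scale-1)·z/height = 1 + (0.74-1)·1.5/3 = 0.870000
θ = twist·z/height = 86°·1.5/3 = 43.0000° = 0.750492 rad
cos θ = 0.731354, sin θ = 0.681998 (intermediates below are computed at full precision and shown rounded to 5 d.p.)
v1: (-5,4) → rotate → (-6.38476,-0.48458) → ×s → (-5.55474,-0.42158) → (-5.55,-0.42)
v2: (-3,-3.5) → rotate → (0.19293,-4.60573) → ×s → (0.16785,-4.00699) → (0.17,-4.01)
v3: (3,-5) → rotate → (5.60405,-1.61077) → ×s → (4.87553,-1.40137) → (4.88,-1.40)
v4: (5,-3.5) → rotate → (6.04376,0.85025) → ×s → (5.25807,0.73972) → (5.26,0.74)
v5: (4.5,2) → rotate → (1.92709,4.53170) → ×s → (1.67657,3.94258) → (1.68,3.94)
v6: (-3,5) → rotate → (-5.60405,1.61077) → ×s → (-4.87553,1.40137) → (-4.88,1.40)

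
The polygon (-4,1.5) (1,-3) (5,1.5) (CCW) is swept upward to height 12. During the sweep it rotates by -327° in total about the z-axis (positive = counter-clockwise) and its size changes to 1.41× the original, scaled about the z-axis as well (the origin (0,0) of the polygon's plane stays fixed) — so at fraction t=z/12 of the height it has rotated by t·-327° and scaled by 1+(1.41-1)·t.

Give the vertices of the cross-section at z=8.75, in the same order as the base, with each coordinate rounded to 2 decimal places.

t = z/height = 8.75/12 = 0.729167
s = 1 + (scale-1)·z/height = 1 + (1.41-1)·8.75/12 = 1.298958
θ = twist·z/height = -327°·8.75/12 = -238.4375° = -4.161519 rad
cos θ = -0.523428, sin θ = 0.852070 (intermediates below are computed at full precision and shown rounded to 5 d.p.)
v1: (-4,1.5) → rotate → (0.81561,-4.19342) → ×s → (1.05944,-5.44708) → (1.06,-5.45)
v2: (1,-3) → rotate → (2.03278,2.42235) → ×s → (2.64050,3.14654) → (2.64,3.15)
v3: (5,1.5) → rotate → (-3.89525,3.47521) → ×s → (-5.05976,4.51415) → (-5.06,4.51)

Cross-section at z=8.75: (1.06,-5.45) (2.64,3.15) (-5.06,4.51)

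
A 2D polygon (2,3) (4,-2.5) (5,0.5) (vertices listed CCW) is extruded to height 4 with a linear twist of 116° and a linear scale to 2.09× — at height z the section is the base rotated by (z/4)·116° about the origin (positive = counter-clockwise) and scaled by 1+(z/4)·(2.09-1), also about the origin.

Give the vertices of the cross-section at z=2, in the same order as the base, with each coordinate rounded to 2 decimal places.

t = z/height = 2/4 = 0.5
s = 1 + (scale-1)·z/height = 1 + (2.09-1)·2/4 = 1.545000
θ = twist·z/height = 116°·2/4 = 58.0000° = 1.012291 rad
cos θ = 0.529919, sin θ = 0.848048 (intermediates below are computed at full precision and shown rounded to 5 d.p.)
v1: (2,3) → rotate → (-1.48431,3.28585) → ×s → (-2.29325,5.07664) → (-2.29,5.08)
v2: (4,-2.5) → rotate → (4.23980,2.06739) → ×s → (6.55049,3.19412) → (6.55,3.19)
v3: (5,0.5) → rotate → (2.22557,4.50520) → ×s → (3.43851,6.96053) → (3.44,6.96)

Cross-section at z=2: (-2.29,5.08) (6.55,3.19) (3.44,6.96)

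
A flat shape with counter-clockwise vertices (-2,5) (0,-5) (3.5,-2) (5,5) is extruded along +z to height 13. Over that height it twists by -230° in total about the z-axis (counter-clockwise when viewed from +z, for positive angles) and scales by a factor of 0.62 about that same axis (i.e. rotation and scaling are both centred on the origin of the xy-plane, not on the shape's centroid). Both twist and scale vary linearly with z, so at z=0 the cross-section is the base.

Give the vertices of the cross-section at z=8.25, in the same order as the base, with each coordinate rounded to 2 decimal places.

Cross-section at z=8.25: (3.38,-2.29) (-2.12,3.14) (-3.05,-0.23) (-1.02,-5.27)

t = z/height = 8.25/13 = 0.634615
s = 1 + (scale-1)·z/height = 1 + (0.62-1)·8.25/13 = 0.758846
θ = twist·z/height = -230°·8.25/13 = -145.9615° = -2.547509 rad
cos θ = -0.828662, sin θ = -0.559749 (intermediates below are computed at full precision and shown rounded to 5 d.p.)
v1: (-2,5) → rotate → (4.45607,-3.02381) → ×s → (3.38147,-2.29461) → (3.38,-2.29)
v2: (0,-5) → rotate → (-2.79875,4.14331) → ×s → (-2.12382,3.14413) → (-2.12,3.14)
v3: (3.5,-2) → rotate → (-4.01982,-0.30180) → ×s → (-3.05042,-0.22902) → (-3.05,-0.23)
v4: (5,5) → rotate → (-1.34456,-6.94206) → ×s → (-1.02032,-5.26795) → (-1.02,-5.27)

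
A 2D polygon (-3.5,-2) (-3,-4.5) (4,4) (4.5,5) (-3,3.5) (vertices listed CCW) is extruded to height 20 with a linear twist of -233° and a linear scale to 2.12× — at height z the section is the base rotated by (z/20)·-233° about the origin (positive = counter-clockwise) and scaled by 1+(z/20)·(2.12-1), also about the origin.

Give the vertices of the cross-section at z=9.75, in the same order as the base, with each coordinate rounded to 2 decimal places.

t = z/height = 9.75/20 = 0.4875
s = 1 + (scale-1)·z/height = 1 + (2.12-1)·9.75/20 = 1.546000
θ = twist·z/height = -233°·9.75/20 = -113.5875° = -1.982476 rad
cos θ = -0.400149, sin θ = -0.916450 (intermediates below are computed at full precision and shown rounded to 5 d.p.)
v1: (-3.5,-2) → rotate → (-0.43238,4.00787) → ×s → (-0.66846,6.19617) → (-0.67,6.20)
v2: (-3,-4.5) → rotate → (-2.92358,4.55002) → ×s → (-4.51985,7.03433) → (-4.52,7.03)
v3: (4,4) → rotate → (2.06520,-5.26640) → ×s → (3.19281,-8.14185) → (3.19,-8.14)
v4: (4.5,5) → rotate → (2.78158,-6.12477) → ×s → (4.30032,-9.46890) → (4.30,-9.47)
v5: (-3,3.5) → rotate → (4.40802,1.34883) → ×s → (6.81480,2.08529) → (6.81,2.09)

Cross-section at z=9.75: (-0.67,6.20) (-4.52,7.03) (3.19,-8.14) (4.30,-9.47) (6.81,2.09)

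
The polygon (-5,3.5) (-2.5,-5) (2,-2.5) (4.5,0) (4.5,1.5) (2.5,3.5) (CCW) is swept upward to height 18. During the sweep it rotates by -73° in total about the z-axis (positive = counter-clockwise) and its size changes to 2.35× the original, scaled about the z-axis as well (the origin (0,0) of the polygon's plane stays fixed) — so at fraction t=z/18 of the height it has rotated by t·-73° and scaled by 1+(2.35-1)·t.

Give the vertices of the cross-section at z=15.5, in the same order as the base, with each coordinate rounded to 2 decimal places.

Cross-section at z=15.5: (1.80,13.07) (-12.09,-0.12) (-2.84,-6.31) (4.44,-8.66) (7.33,-7.18) (9.20,-1.36)

t = z/height = 15.5/18 = 0.861111
s = 1 + (scale-1)·z/height = 1 + (2.35-1)·15.5/18 = 2.162500
θ = twist·z/height = -73°·15.5/18 = -62.8611° = -1.097133 rad
cos θ = 0.456149, sin θ = -0.889903 (intermediates below are computed at full precision and shown rounded to 5 d.p.)
v1: (-5,3.5) → rotate → (0.83392,6.04604) → ×s → (1.80335,13.07456) → (1.80,13.07)
v2: (-2.5,-5) → rotate → (-5.58989,-0.05599) → ×s → (-12.08814,-0.12107) → (-12.09,-0.12)
v3: (2,-2.5) → rotate → (-1.31246,-2.92018) → ×s → (-2.83820,-6.31489) → (-2.84,-6.31)
v4: (4.5,0) → rotate → (2.05267,-4.00457) → ×s → (4.43890,-8.65987) → (4.44,-8.66)
v5: (4.5,1.5) → rotate → (3.38753,-3.32034) → ×s → (7.32552,-7.18024) → (7.33,-7.18)
v6: (2.5,3.5) → rotate → (4.25503,-0.62824) → ×s → (9.20151,-1.35856) → (9.20,-1.36)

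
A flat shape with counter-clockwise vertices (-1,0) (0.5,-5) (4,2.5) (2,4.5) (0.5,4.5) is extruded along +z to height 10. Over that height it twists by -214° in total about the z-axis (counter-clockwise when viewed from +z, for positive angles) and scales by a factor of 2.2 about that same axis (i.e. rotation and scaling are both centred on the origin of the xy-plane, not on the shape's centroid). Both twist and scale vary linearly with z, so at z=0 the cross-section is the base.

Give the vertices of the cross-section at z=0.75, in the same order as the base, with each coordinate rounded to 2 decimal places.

Cross-section at z=0.75: (-1.05,0.30) (-0.98,-5.39) (4.94,1.41) (3.45,4.11) (1.88,4.56)

t = z/height = 0.75/10 = 0.075
s = 1 + (scale-1)·z/height = 1 + (2.2-1)·0.75/10 = 1.090000
θ = twist·z/height = -214°·0.75/10 = -16.0500° = -0.280125 rad
cos θ = 0.961021, sin θ = -0.276476 (intermediates below are computed at full precision and shown rounded to 5 d.p.)
v1: (-1,0) → rotate → (-0.96102,0.27648) → ×s → (-1.04751,0.30136) → (-1.05,0.30)
v2: (0.5,-5) → rotate → (-0.90187,-4.94334) → ×s → (-0.98304,-5.38824) → (-0.98,-5.39)
v3: (4,2.5) → rotate → (4.53527,1.29665) → ×s → (4.94345,1.41335) → (4.94,1.41)
v4: (2,4.5) → rotate → (3.16618,3.77164) → ×s → (3.45114,4.11109) → (3.45,4.11)
v5: (0.5,4.5) → rotate → (1.72465,4.18636) → ×s → (1.87987,4.56313) → (1.88,4.56)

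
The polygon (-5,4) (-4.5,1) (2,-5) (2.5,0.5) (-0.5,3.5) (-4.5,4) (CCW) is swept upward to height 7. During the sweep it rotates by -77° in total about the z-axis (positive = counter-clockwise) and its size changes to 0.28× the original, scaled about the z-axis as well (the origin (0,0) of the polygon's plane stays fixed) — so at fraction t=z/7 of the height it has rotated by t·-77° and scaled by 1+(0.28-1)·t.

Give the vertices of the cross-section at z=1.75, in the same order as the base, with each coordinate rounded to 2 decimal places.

Cross-section at z=1.75: (-2.79,4.45) (-3.21,1.99) (0.20,-4.41) (2.07,-0.29) (0.56,2.84) (-2.40,4.31)

t = z/height = 1.75/7 = 0.25
s = 1 + (scale-1)·z/height = 1 + (0.28-1)·1.75/7 = 0.820000
θ = twist·z/height = -77°·1.75/7 = -19.2500° = -0.335976 rad
cos θ = 0.944089, sin θ = -0.329691 (intermediates below are computed at full precision and shown rounded to 5 d.p.)
v1: (-5,4) → rotate → (-3.40168,5.42481) → ×s → (-2.78938,4.44834) → (-2.79,4.45)
v2: (-4.5,1) → rotate → (-3.91871,2.42770) → ×s → (-3.21334,1.99071) → (-3.21,1.99)
v3: (2,-5) → rotate → (0.23972,-5.37983) → ×s → (0.19657,-4.41146) → (0.20,-4.41)
v4: (2.5,0.5) → rotate → (2.52507,-0.35218) → ×s → (2.07056,-0.28879) → (2.07,-0.29)
v5: (-0.5,3.5) → rotate → (0.68187,3.46916) → ×s → (0.55914,2.84471) → (0.56,2.84)
v6: (-4.5,4) → rotate → (-2.92964,5.25996) → ×s → (-2.40230,4.31317) → (-2.40,4.31)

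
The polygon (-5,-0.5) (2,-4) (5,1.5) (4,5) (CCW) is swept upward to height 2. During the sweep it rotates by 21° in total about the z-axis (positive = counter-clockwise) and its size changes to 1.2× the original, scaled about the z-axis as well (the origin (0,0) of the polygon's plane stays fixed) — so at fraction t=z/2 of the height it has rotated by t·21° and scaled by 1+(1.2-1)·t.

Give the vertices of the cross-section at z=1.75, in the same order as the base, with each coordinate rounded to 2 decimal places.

Cross-section at z=1.75: (-5.39,-2.41) (3.71,-3.72) (5.02,3.52) (2.61,7.06)

t = z/height = 1.75/2 = 0.875
s = 1 + (scale-1)·z/height = 1 + (1.2-1)·1.75/2 = 1.175000
θ = twist·z/height = 21°·1.75/2 = 18.3750° = 0.320704 rad
cos θ = 0.949014, sin θ = 0.315235 (intermediates below are computed at full precision and shown rounded to 5 d.p.)
v1: (-5,-0.5) → rotate → (-4.58745,-2.05068) → ×s → (-5.39025,-2.40955) → (-5.39,-2.41)
v2: (2,-4) → rotate → (3.15897,-3.16558) → ×s → (3.71179,-3.71956) → (3.71,-3.72)
v3: (5,1.5) → rotate → (4.27222,2.99970) → ×s → (5.01985,3.52464) → (5.02,3.52)
v4: (4,5) → rotate → (2.21988,6.00601) → ×s → (2.60836,7.05706) → (2.61,7.06)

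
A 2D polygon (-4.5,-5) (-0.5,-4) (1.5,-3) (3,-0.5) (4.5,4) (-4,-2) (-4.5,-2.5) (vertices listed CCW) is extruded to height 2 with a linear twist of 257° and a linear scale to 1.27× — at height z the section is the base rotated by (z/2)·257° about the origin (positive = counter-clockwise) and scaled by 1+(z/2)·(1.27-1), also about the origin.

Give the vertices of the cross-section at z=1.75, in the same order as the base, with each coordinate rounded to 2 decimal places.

t = z/height = 1.75/2 = 0.875
s = 1 + (scale-1)·z/height = 1 + (1.27-1)·1.75/2 = 1.236250
θ = twist·z/height = 257°·1.75/2 = 224.8750° = 3.924809 rad
cos θ = -0.708648, sin θ = -0.705562 (intermediates below are computed at full precision and shown rounded to 5 d.p.)
v1: (-4.5,-5) → rotate → (-0.33890,6.71827) → ×s → (-0.41896,8.30546) → (-0.42,8.31)
v2: (-0.5,-4) → rotate → (-2.46793,3.18737) → ×s → (-3.05097,3.94039) → (-3.05,3.94)
v3: (1.5,-3) → rotate → (-3.17966,1.06760) → ×s → (-3.93085,1.31982) → (-3.93,1.32)
v4: (3,-0.5) → rotate → (-2.47872,-1.76236) → ×s → (-3.06432,-2.17872) → (-3.06,-2.18)
v5: (4.5,4) → rotate → (-0.36667,-6.00962) → ×s → (-0.45329,-7.42940) → (-0.45,-7.43)
v6: (-4,-2) → rotate → (1.42347,4.23955) → ×s → (1.75976,5.24114) → (1.76,5.24)
v7: (-4.5,-2.5) → rotate → (1.42501,4.94665) → ×s → (1.76167,6.11530) → (1.76,6.12)

Cross-section at z=1.75: (-0.42,8.31) (-3.05,3.94) (-3.93,1.32) (-3.06,-2.18) (-0.45,-7.43) (1.76,5.24) (1.76,6.12)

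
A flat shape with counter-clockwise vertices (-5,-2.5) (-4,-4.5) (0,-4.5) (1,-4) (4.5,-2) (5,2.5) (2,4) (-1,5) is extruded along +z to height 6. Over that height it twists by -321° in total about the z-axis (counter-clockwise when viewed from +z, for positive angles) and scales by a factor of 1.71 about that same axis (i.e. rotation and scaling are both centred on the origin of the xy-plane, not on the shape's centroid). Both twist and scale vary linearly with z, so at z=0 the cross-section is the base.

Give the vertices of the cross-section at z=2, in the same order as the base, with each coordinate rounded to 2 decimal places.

t = z/height = 2/6 = 0.333333
s = 1 + (scale-1)·z/height = 1 + (1.71-1)·2/6 = 1.236667
θ = twist·z/height = -321°·2/6 = -107.0000° = -1.867502 rad
cos θ = -0.292372, sin θ = -0.956305 (intermediates below are computed at full precision and shown rounded to 5 d.p.)
v1: (-5,-2.5) → rotate → (-0.92890,5.51245) → ×s → (-1.14874,6.81707) → (-1.15,6.82)
v2: (-4,-4.5) → rotate → (-3.13388,5.14089) → ×s → (-3.87557,6.35757) → (-3.88,6.36)
v3: (0,-4.5) → rotate → (-4.30337,1.31567) → ×s → (-5.32184,1.62705) → (-5.32,1.63)
v4: (1,-4) → rotate → (-4.11759,0.21318) → ×s → (-5.09209,0.26364) → (-5.09,0.26)
v5: (4.5,-2) → rotate → (-3.22828,-3.71863) → ×s → (-3.99231,-4.59870) → (-3.99,-4.60)
v6: (5,2.5) → rotate → (0.92890,-5.51245) → ×s → (1.14874,-6.81707) → (1.15,-6.82)
v7: (2,4) → rotate → (3.24048,-3.08210) → ×s → (4.00739,-3.81153) → (4.01,-3.81)
v8: (-1,5) → rotate → (5.07390,-0.50555) → ×s → (6.27472,-0.62520) → (6.27,-0.63)

Cross-section at z=2: (-1.15,6.82) (-3.88,6.36) (-5.32,1.63) (-5.09,0.26) (-3.99,-4.60) (1.15,-6.82) (4.01,-3.81) (6.27,-0.63)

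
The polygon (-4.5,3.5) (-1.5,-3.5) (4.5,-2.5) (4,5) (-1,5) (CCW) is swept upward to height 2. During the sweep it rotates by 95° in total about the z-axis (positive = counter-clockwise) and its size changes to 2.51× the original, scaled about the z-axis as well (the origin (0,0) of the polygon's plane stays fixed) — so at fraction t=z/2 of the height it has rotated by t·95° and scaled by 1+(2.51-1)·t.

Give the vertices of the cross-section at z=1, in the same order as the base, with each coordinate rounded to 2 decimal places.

t = z/height = 1/2 = 0.5
s = 1 + (scale-1)·z/height = 1 + (2.51-1)·1/2 = 1.755000
θ = twist·z/height = 95°·1/2 = 47.5000° = 0.829031 rad
cos θ = 0.675590, sin θ = 0.737277 (intermediates below are computed at full precision and shown rounded to 5 d.p.)
v1: (-4.5,3.5) → rotate → (-5.62063,-0.95318) → ×s → (-9.86420,-1.67283) → (-9.86,-1.67)
v2: (-1.5,-3.5) → rotate → (1.56709,-3.47048) → ×s → (2.75023,-6.09070) → (2.75,-6.09)
v3: (4.5,-2.5) → rotate → (4.88335,1.62877) → ×s → (8.57028,2.85850) → (8.57,2.86)
v4: (4,5) → rotate → (-0.98403,6.32706) → ×s → (-1.72697,11.10399) → (-1.73,11.10)
v5: (-1,5) → rotate → (-4.36198,2.64067) → ×s → (-7.65527,4.63438) → (-7.66,4.63)

Cross-section at z=1: (-9.86,-1.67) (2.75,-6.09) (8.57,2.86) (-1.73,11.10) (-7.66,4.63)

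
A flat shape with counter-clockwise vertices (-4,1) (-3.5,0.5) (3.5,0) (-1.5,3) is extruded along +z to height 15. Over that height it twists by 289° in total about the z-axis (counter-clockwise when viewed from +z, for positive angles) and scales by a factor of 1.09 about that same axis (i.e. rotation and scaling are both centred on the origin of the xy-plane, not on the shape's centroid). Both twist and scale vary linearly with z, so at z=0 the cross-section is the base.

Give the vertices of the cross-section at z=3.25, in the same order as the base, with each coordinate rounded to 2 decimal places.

t = z/height = 3.25/15 = 0.216667
s = 1 + (scale-1)·z/height = 1 + (1.09-1)·3.25/15 = 1.019500
θ = twist·z/height = 289°·3.25/15 = 62.6167° = 1.092867 rad
cos θ = 0.459942, sin θ = 0.887949 (intermediates below are computed at full precision and shown rounded to 5 d.p.)
v1: (-4,1) → rotate → (-2.72772,-3.09186) → ×s → (-2.78091,-3.15215) → (-2.78,-3.15)
v2: (-3.5,0.5) → rotate → (-2.05377,-2.87785) → ×s → (-2.09382,-2.93397) → (-2.09,-2.93)
v3: (3.5,0) → rotate → (1.60980,3.10782) → ×s → (1.64119,3.16842) → (1.64,3.17)
v4: (-1.5,3) → rotate → (-3.35376,0.04790) → ×s → (-3.41916,0.04883) → (-3.42,0.05)

Cross-section at z=3.25: (-2.78,-3.15) (-2.09,-2.93) (1.64,3.17) (-3.42,0.05)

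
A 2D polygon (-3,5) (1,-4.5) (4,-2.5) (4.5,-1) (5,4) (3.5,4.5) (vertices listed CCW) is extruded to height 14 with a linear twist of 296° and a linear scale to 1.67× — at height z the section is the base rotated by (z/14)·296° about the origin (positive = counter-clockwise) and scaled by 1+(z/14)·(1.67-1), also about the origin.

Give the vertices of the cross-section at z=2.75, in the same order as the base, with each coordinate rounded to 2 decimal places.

t = z/height = 2.75/14 = 0.196429
s = 1 + (scale-1)·z/height = 1 + (1.67-1)·2.75/14 = 1.131607
θ = twist·z/height = 296°·2.75/14 = 58.1429° = 1.014784 rad
cos θ = 0.527803, sin θ = 0.849367 (intermediates below are computed at full precision and shown rounded to 5 d.p.)
v1: (-3,5) → rotate → (-5.83024,0.09092) → ×s → (-6.59754,0.10288) → (-6.60,0.10)
v2: (1,-4.5) → rotate → (4.34995,-1.52575) → ×s → (4.92244,-1.72655) → (4.92,-1.73)
v3: (4,-2.5) → rotate → (4.23463,2.07796) → ×s → (4.79194,2.35143) → (4.79,2.35)
v4: (4.5,-1) → rotate → (3.22448,3.29435) → ×s → (3.64885,3.72791) → (3.65,3.73)
v5: (5,4) → rotate → (-0.75845,6.35805) → ×s → (-0.85827,7.19481) → (-0.86,7.19)
v6: (3.5,4.5) → rotate → (-1.97484,5.34790) → ×s → (-2.23474,6.05172) → (-2.23,6.05)

Cross-section at z=2.75: (-6.60,0.10) (4.92,-1.73) (4.79,2.35) (3.65,3.73) (-0.86,7.19) (-2.23,6.05)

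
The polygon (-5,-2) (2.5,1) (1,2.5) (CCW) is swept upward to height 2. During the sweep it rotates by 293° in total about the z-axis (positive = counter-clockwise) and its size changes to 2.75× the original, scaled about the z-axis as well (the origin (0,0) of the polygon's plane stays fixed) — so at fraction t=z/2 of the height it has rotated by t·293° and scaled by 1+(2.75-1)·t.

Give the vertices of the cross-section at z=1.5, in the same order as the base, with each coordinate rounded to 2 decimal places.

t = z/height = 1.5/2 = 0.75
s = 1 + (scale-1)·z/height = 1 + (2.75-1)·1.5/2 = 2.312500
θ = twist·z/height = 293°·1.5/2 = 219.7500° = 3.835361 rad
cos θ = -0.768842, sin θ = -0.639439 (intermediates below are computed at full precision and shown rounded to 5 d.p.)
v1: (-5,-2) → rotate → (2.56533,4.73488) → ×s → (5.93233,10.94941) → (5.93,10.95)
v2: (2.5,1) → rotate → (-1.28267,-2.36744) → ×s → (-2.96616,-5.47470) → (-2.97,-5.47)
v3: (1,2.5) → rotate → (0.82976,-2.56154) → ×s → (1.91881,-5.92357) → (1.92,-5.92)

Cross-section at z=1.5: (5.93,10.95) (-2.97,-5.47) (1.92,-5.92)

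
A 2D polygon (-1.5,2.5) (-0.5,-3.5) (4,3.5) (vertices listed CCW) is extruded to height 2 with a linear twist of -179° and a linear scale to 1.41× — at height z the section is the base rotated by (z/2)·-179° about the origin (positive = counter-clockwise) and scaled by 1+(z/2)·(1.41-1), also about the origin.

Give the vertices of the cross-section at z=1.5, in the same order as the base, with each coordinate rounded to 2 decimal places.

t = z/height = 1.5/2 = 0.75
s = 1 + (scale-1)·z/height = 1 + (1.41-1)·1.5/2 = 1.307500
θ = twist·z/height = -179°·1.5/2 = -134.2500° = -2.343105 rad
cos θ = -0.697790, sin θ = -0.716302 (intermediates below are computed at full precision and shown rounded to 5 d.p.)
v1: (-1.5,2.5) → rotate → (2.83744,-0.67002) → ×s → (3.70995,-0.87606) → (3.71,-0.88)
v2: (-0.5,-3.5) → rotate → (-2.15816,2.80042) → ×s → (-2.82180,3.66155) → (-2.82,3.66)
v3: (4,3.5) → rotate → (-0.28411,-5.30747) → ×s → (-0.37147,-6.93952) → (-0.37,-6.94)

Cross-section at z=1.5: (3.71,-0.88) (-2.82,3.66) (-0.37,-6.94)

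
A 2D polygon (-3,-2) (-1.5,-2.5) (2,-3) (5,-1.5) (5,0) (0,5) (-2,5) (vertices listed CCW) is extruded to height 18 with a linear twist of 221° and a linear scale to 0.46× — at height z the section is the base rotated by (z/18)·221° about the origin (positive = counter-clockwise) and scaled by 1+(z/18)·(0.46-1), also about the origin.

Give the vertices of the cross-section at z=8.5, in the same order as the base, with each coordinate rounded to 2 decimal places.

t = z/height = 8.5/18 = 0.472222
s = 1 + (scale-1)·z/height = 1 + (0.46-1)·8.5/18 = 0.745000
θ = twist·z/height = 221°·8.5/18 = 104.3611° = 1.821445 rad
cos θ = -0.248032, sin θ = 0.968752 (intermediates below are computed at full precision and shown rounded to 5 d.p.)
v1: (-3,-2) → rotate → (2.68160,-2.41019) → ×s → (1.99779,-1.79559) → (2.00,-1.80)
v2: (-1.5,-2.5) → rotate → (2.79393,-0.83305) → ×s → (2.08148,-0.62062) → (2.08,-0.62)
v3: (2,-3) → rotate → (2.41019,2.68160) → ×s → (1.79559,1.99779) → (1.80,2.00)
v4: (5,-1.5) → rotate → (0.21297,5.21581) → ×s → (0.15866,3.88578) → (0.16,3.89)
v5: (5,0) → rotate → (-1.24016,4.84376) → ×s → (-0.92392,3.60860) → (-0.92,3.61)
v6: (0,5) → rotate → (-4.84376,-1.24016) → ×s → (-3.60860,-0.92392) → (-3.61,-0.92)
v7: (-2,5) → rotate → (-4.34769,-3.17767) → ×s → (-3.23903,-2.36736) → (-3.24,-2.37)

Cross-section at z=8.5: (2.00,-1.80) (2.08,-0.62) (1.80,2.00) (0.16,3.89) (-0.92,3.61) (-3.61,-0.92) (-3.24,-2.37)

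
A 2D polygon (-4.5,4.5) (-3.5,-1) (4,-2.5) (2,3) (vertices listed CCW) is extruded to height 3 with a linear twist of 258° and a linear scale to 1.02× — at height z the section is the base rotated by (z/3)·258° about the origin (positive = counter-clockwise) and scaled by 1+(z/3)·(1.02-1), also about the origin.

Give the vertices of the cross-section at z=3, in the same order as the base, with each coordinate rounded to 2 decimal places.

Cross-section at z=3: (5.44,3.54) (-0.26,3.70) (-3.34,-3.46) (2.57,-2.63)

t = z/height = 3/3 = 1
s = 1 + (scale-1)·z/height = 1 + (1.02-1)·3/3 = 1.020000
θ = twist·z/height = 258°·3/3 = 258.0000° = 4.502949 rad
cos θ = -0.207912, sin θ = -0.978148 (intermediates below are computed at full precision and shown rounded to 5 d.p.)
v1: (-4.5,4.5) → rotate → (5.33727,3.46606) → ×s → (5.44401,3.53538) → (5.44,3.54)
v2: (-3.5,-1) → rotate → (-0.25046,3.63143) → ×s → (-0.25547,3.70406) → (-0.26,3.70)
v3: (4,-2.5) → rotate → (-3.27702,-3.39281) → ×s → (-3.34256,-3.46067) → (-3.34,-3.46)
v4: (2,3) → rotate → (2.51862,-2.58003) → ×s → (2.56899,-2.63163) → (2.57,-2.63)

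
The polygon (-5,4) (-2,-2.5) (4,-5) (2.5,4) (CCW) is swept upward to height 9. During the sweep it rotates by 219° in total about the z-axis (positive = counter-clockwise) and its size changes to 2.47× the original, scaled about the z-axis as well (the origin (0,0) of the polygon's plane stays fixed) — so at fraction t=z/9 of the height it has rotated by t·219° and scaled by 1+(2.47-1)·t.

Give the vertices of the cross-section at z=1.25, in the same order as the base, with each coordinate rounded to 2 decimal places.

Cross-section at z=1.25: (-7.63,1.11) (-0.55,-3.82) (7.20,-2.75) (0.16,5.68)

t = z/height = 1.25/9 = 0.138889
s = 1 + (scale-1)·z/height = 1 + (2.47-1)·1.25/9 = 1.204167
θ = twist·z/height = 219°·1.25/9 = 30.4167° = 0.530871 rad
cos θ = 0.862366, sin θ = 0.506285 (intermediates below are computed at full precision and shown rounded to 5 d.p.)
v1: (-5,4) → rotate → (-6.33697,0.91804) → ×s → (-7.63077,1.10548) → (-7.63,1.11)
v2: (-2,-2.5) → rotate → (-0.45902,-3.16849) → ×s → (-0.55274,-3.81538) → (-0.55,-3.82)
v3: (4,-5) → rotate → (5.98089,-2.28669) → ×s → (7.20199,-2.75356) → (7.20,-2.75)
v4: (2.5,4) → rotate → (0.13078,4.71518) → ×s → (0.15748,5.67786) → (0.16,5.68)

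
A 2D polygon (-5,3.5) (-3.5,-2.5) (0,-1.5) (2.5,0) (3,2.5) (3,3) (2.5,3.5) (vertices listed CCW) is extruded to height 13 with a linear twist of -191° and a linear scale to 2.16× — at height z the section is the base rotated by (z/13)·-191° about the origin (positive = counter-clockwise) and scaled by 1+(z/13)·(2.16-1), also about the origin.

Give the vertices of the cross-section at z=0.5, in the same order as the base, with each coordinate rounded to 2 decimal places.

t = z/height = 0.5/13 = 0.0384615
s = 1 + (scale-1)·z/height = 1 + (2.16-1)·0.5/13 = 1.044615
θ = twist·z/height = -191°·0.5/13 = -7.3462° = -0.128215 rad
cos θ = 0.991792, sin θ = -0.127864 (intermediates below are computed at full precision and shown rounded to 5 d.p.)
v1: (-5,3.5) → rotate → (-4.51144,4.11059) → ×s → (-4.71272,4.29398) → (-4.71,4.29)
v2: (-3.5,-2.5) → rotate → (-3.79093,-2.03196) → ×s → (-3.96006,-2.12261) → (-3.96,-2.12)
v3: (0,-1.5) → rotate → (-0.19180,-1.48769) → ×s → (-0.20035,-1.55406) → (-0.20,-1.55)
v4: (2.5,0) → rotate → (2.47948,-0.31966) → ×s → (2.59010,-0.33392) → (2.59,-0.33)
v5: (3,2.5) → rotate → (3.29503,2.09589) → ×s → (3.44204,2.18940) → (3.44,2.19)
v6: (3,3) → rotate → (3.35897,2.59178) → ×s → (3.50883,2.70742) → (3.51,2.71)
v7: (2.5,3.5) → rotate → (2.92700,3.15161) → ×s → (3.05759,3.29222) → (3.06,3.29)

Cross-section at z=0.5: (-4.71,4.29) (-3.96,-2.12) (-0.20,-1.55) (2.59,-0.33) (3.44,2.19) (3.51,2.71) (3.06,3.29)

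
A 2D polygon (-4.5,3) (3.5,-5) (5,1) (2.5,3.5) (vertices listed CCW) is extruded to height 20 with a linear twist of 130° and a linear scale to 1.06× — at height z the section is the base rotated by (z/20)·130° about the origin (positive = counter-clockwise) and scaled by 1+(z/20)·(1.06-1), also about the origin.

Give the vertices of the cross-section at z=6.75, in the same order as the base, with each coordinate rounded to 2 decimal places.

Cross-section at z=6.75: (-5.43,-0.98) (6.11,-1.20) (2.97,4.27) (-0.64,4.34)

t = z/height = 6.75/20 = 0.3375
s = 1 + (scale-1)·z/height = 1 + (1.06-1)·6.75/20 = 1.020250
θ = twist·z/height = 130°·6.75/20 = 43.8750° = 0.765763 rad
cos θ = 0.720854, sin θ = 0.693087 (intermediates below are computed at full precision and shown rounded to 5 d.p.)
v1: (-4.5,3) → rotate → (-5.32310,-0.95633) → ×s → (-5.43090,-0.97570) → (-5.43,-0.98)
v2: (3.5,-5) → rotate → (5.98842,-1.17846) → ×s → (6.10969,-1.20233) → (6.11,-1.20)
v3: (5,1) → rotate → (2.91118,4.18629) → ×s → (2.97013,4.27106) → (2.97,4.27)
v4: (2.5,3.5) → rotate → (-0.62367,4.25571) → ×s → (-0.63630,4.34188) → (-0.64,4.34)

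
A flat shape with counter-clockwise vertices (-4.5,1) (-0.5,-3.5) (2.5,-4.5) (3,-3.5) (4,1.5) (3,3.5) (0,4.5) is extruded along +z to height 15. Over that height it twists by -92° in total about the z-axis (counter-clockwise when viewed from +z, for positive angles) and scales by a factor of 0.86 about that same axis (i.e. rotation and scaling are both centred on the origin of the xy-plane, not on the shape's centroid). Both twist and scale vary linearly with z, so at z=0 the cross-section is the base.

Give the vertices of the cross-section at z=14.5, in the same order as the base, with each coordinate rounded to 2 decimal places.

t = z/height = 14.5/15 = 0.966667
s = 1 + (scale-1)·z/height = 1 + (0.86-1)·14.5/15 = 0.864667
θ = twist·z/height = -92°·14.5/15 = -88.9333° = -1.552179 rad
cos θ = 0.018616, sin θ = -0.999827 (intermediates below are computed at full precision and shown rounded to 5 d.p.)
v1: (-4.5,1) → rotate → (0.91606,4.51784) → ×s → (0.79208,3.90642) → (0.79,3.91)
v2: (-0.5,-3.5) → rotate → (-3.50870,0.43476) → ×s → (-3.03386,0.37592) → (-3.03,0.38)
v3: (2.5,-4.5) → rotate → (-4.45268,-2.58334) → ×s → (-3.85008,-2.23373) → (-3.85,-2.23)
v4: (3,-3.5) → rotate → (-3.44355,-3.06464) → ×s → (-2.97752,-2.64989) → (-2.98,-2.65)
v5: (4,1.5) → rotate → (1.57420,-3.97138) → ×s → (1.36116,-3.43392) → (1.36,-3.43)
v6: (3,3.5) → rotate → (3.55524,-2.93432) → ×s → (3.07410,-2.53721) → (3.07,-2.54)
v7: (0,4.5) → rotate → (4.49922,0.08377) → ×s → (3.89033,0.07243) → (3.89,0.07)

Cross-section at z=14.5: (0.79,3.91) (-3.03,0.38) (-3.85,-2.23) (-2.98,-2.65) (1.36,-3.43) (3.07,-2.54) (3.89,0.07)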